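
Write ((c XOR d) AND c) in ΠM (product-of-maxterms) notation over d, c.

ΠM(0, 2, 3) = (d OR c) AND (NOT d OR c) AND (NOT d OR NOT c)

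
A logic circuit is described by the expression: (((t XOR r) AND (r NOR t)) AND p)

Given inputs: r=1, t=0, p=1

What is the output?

Substituting: (((0 XOR 1) AND (1 NOR 0)) AND 1)
= 0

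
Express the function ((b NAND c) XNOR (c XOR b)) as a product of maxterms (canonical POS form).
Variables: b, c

ΠM(0) = (b OR c)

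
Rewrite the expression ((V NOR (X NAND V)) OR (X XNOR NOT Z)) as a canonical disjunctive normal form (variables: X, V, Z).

(NOT X AND NOT V AND Z) OR (NOT X AND V AND Z) OR (X AND NOT V AND NOT Z) OR (X AND V AND NOT Z)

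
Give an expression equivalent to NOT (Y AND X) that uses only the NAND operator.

(((Y NAND X) NAND (Y NAND X)) NAND ((Y NAND X) NAND (Y NAND X)))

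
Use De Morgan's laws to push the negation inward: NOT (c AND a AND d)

NOT c OR NOT a OR NOT d
De Morgan's: NOT(AND of terms) = OR of negations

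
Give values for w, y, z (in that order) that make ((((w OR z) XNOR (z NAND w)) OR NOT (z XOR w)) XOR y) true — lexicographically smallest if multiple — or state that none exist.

w=0, y=0, z=0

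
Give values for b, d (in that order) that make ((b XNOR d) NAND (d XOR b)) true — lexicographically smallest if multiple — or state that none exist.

b=0, d=0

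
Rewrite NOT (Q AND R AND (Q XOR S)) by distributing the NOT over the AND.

NOT Q OR NOT R OR NOT (Q XOR S)
De Morgan's: NOT(AND of terms) = OR of negations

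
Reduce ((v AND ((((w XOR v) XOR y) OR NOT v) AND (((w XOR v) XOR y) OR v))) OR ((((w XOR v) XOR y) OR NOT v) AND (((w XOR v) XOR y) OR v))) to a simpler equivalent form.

By absorption (E OR (E AND v) = E) then distribution ((E OR v) AND (E OR NOT v) = E):
= ((w XOR v) XOR y)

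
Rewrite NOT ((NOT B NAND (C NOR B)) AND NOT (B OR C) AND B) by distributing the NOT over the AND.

NOT (NOT B NAND (C NOR B)) OR (B OR C) OR NOT B
De Morgan's: NOT(AND of terms) = OR of negations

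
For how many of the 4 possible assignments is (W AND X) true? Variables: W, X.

Satisfying assignments: (1,1)
Count: 1 out of 4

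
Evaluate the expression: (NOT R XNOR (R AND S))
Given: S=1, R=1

Substituting: (NOT 1 XNOR (1 AND 1))
= 0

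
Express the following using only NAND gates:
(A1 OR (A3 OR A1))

((A1 NAND A1) NAND (((A3 NAND A3) NAND (A1 NAND A1)) NAND ((A3 NAND A3) NAND (A1 NAND A1))))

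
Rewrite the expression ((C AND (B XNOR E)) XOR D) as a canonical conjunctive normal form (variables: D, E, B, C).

(D OR E OR B OR C) AND (D OR E OR NOT B OR C) AND (D OR E OR NOT B OR NOT C) AND (D OR NOT E OR B OR C) AND (D OR NOT E OR B OR NOT C) AND (D OR NOT E OR NOT B OR C) AND (NOT D OR E OR B OR NOT C) AND (NOT D OR NOT E OR NOT B OR NOT C)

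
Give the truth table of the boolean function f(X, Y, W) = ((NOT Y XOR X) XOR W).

X | Y | W | Output
------------------
0 | 0 | 0 | 1
0 | 0 | 1 | 0
0 | 1 | 0 | 0
0 | 1 | 1 | 1
1 | 0 | 0 | 0
1 | 0 | 1 | 1
1 | 1 | 0 | 1
1 | 1 | 1 | 0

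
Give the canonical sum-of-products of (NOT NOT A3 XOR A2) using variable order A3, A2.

Σm(1, 2) = (NOT A3 AND A2) OR (A3 AND NOT A2)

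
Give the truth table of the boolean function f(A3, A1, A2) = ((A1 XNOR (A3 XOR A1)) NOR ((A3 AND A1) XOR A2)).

A3 | A1 | A2 | Output
---------------------
0 | 0 | 0 | 0
0 | 0 | 1 | 0
0 | 1 | 0 | 0
0 | 1 | 1 | 0
1 | 0 | 0 | 1
1 | 0 | 1 | 0
1 | 1 | 0 | 0
1 | 1 | 1 | 1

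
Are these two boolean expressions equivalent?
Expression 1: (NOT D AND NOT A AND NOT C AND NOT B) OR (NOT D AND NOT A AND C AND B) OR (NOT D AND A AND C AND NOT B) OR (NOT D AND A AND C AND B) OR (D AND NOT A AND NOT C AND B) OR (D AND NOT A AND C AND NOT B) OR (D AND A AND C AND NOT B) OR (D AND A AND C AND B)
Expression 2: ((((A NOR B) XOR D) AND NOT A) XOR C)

Yes, they are equivalent — the two output columns agree on all 16 assignments:
D | A | C | B | Expression 1 | Expression 2
-------------------------------------------
0 | 0 | 0 | 0 | 1 | 1
0 | 0 | 0 | 1 | 0 | 0
0 | 0 | 1 | 0 | 0 | 0
0 | 0 | 1 | 1 | 1 | 1
0 | 1 | 0 | 0 | 0 | 0
0 | 1 | 0 | 1 | 0 | 0
0 | 1 | 1 | 0 | 1 | 1
0 | 1 | 1 | 1 | 1 | 1
1 | 0 | 0 | 0 | 0 | 0
1 | 0 | 0 | 1 | 1 | 1
1 | 0 | 1 | 0 | 1 | 1
1 | 0 | 1 | 1 | 0 | 0
1 | 1 | 0 | 0 | 0 | 0
1 | 1 | 0 | 1 | 0 | 0
1 | 1 | 1 | 0 | 1 | 1
1 | 1 | 1 | 1 | 1 | 1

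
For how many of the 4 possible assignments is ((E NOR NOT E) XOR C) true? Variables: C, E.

Satisfying assignments: (1,0), (1,1)
Count: 2 out of 4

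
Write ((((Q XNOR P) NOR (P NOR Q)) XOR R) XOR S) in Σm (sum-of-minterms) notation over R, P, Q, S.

Σm(1, 2, 4, 7, 8, 11, 13, 14) = (NOT R AND NOT P AND NOT Q AND S) OR (NOT R AND NOT P AND Q AND NOT S) OR (NOT R AND P AND NOT Q AND NOT S) OR (NOT R AND P AND Q AND S) OR (R AND NOT P AND NOT Q AND NOT S) OR (R AND NOT P AND Q AND S) OR (R AND P AND NOT Q AND S) OR (R AND P AND Q AND NOT S)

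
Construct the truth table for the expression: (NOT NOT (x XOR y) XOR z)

y | z | x | Output
------------------
0 | 0 | 0 | 0
0 | 0 | 1 | 1
0 | 1 | 0 | 1
0 | 1 | 1 | 0
1 | 0 | 0 | 1
1 | 0 | 1 | 0
1 | 1 | 0 | 0
1 | 1 | 1 | 1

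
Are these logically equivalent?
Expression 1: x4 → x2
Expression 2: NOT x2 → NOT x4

Yes, Contrapositive is always equivalent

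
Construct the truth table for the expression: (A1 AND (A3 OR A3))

A1 | A3 | Output
----------------
0 | 0 | 0
0 | 1 | 0
1 | 0 | 0
1 | 1 | 1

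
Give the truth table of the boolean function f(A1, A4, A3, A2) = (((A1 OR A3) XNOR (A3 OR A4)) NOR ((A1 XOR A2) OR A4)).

A1 | A4 | A3 | A2 | Output
--------------------------
0 | 0 | 0 | 0 | 0
0 | 0 | 0 | 1 | 0
0 | 0 | 1 | 0 | 0
0 | 0 | 1 | 1 | 0
0 | 1 | 0 | 0 | 0
0 | 1 | 0 | 1 | 0
0 | 1 | 1 | 0 | 0
0 | 1 | 1 | 1 | 0
1 | 0 | 0 | 0 | 0
1 | 0 | 0 | 1 | 1
1 | 0 | 1 | 0 | 0
1 | 0 | 1 | 1 | 0
1 | 1 | 0 | 0 | 0
1 | 1 | 0 | 1 | 0
1 | 1 | 1 | 0 | 0
1 | 1 | 1 | 1 | 0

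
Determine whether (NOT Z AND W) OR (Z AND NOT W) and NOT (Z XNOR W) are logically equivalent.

Yes, they are equivalent — the two output columns agree on all 4 assignments:
Z | W | Expression 1 | Expression 2
-----------------------------------
0 | 0 | 0 | 0
0 | 1 | 1 | 1
1 | 0 | 1 | 1
1 | 1 | 0 | 0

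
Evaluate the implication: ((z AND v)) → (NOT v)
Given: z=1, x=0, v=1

Antecedent ((z AND v)) = 1; consequent (NOT v) = 0.
1 → 0 = 0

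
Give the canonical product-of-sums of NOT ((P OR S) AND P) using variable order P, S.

ΠM(2, 3) = (NOT P OR S) AND (NOT P OR NOT S)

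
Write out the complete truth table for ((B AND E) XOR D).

D | B | E | Output
------------------
0 | 0 | 0 | 0
0 | 0 | 1 | 0
0 | 1 | 0 | 0
0 | 1 | 1 | 1
1 | 0 | 0 | 1
1 | 0 | 1 | 1
1 | 1 | 0 | 1
1 | 1 | 1 | 0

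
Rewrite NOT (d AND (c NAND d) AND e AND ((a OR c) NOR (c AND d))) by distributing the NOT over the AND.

NOT d OR NOT (c NAND d) OR NOT e OR NOT ((a OR c) NOR (c AND d))
De Morgan's: NOT(AND of terms) = OR of negations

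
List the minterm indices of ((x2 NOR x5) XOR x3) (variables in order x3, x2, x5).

Σm(0, 5, 6, 7) = (NOT x3 AND NOT x2 AND NOT x5) OR (x3 AND NOT x2 AND x5) OR (x3 AND x2 AND NOT x5) OR (x3 AND x2 AND x5)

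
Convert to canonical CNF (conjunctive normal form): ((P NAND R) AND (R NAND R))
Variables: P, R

(P OR NOT R) AND (NOT P OR NOT R)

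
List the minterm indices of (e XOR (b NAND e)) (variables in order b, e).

Σm(0, 2, 3) = (NOT b AND NOT e) OR (b AND NOT e) OR (b AND e)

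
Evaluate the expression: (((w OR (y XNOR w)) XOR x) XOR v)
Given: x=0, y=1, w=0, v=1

Substituting: (((0 OR (1 XNOR 0)) XOR 0) XOR 1)
= 1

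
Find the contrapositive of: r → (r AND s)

Contrapositive: NOT (r AND s) → NOT r
Note: A statement and its contrapositive are logically equivalent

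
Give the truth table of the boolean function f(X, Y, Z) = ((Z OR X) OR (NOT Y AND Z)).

X | Y | Z | Output
------------------
0 | 0 | 0 | 0
0 | 0 | 1 | 1
0 | 1 | 0 | 0
0 | 1 | 1 | 1
1 | 0 | 0 | 1
1 | 0 | 1 | 1
1 | 1 | 0 | 1
1 | 1 | 1 | 1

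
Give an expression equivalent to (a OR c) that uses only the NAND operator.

((a NAND a) NAND (c NAND c))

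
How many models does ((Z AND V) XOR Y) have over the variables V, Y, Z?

Satisfying assignments: (0,1,0), (0,1,1), (1,0,1), (1,1,0)
Count: 4 out of 8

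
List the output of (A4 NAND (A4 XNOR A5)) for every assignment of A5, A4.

A5 | A4 | Output
----------------
0 | 0 | 1
0 | 1 | 1
1 | 0 | 1
1 | 1 | 0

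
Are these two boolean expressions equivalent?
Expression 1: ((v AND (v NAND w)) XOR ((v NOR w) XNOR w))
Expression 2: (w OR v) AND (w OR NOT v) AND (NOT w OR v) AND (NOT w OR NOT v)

Yes, they are equivalent — the two output columns agree on all 4 assignments:
w | v | Expression 1 | Expression 2
-----------------------------------
0 | 0 | 0 | 0
0 | 1 | 0 | 0
1 | 0 | 0 | 0
1 | 1 | 0 | 0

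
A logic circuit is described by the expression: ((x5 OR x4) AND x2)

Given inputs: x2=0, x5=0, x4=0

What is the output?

Substituting: ((0 OR 0) AND 0)
= 0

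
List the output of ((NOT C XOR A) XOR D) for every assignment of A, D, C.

A | D | C | Output
------------------
0 | 0 | 0 | 1
0 | 0 | 1 | 0
0 | 1 | 0 | 0
0 | 1 | 1 | 1
1 | 0 | 0 | 0
1 | 0 | 1 | 1
1 | 1 | 0 | 1
1 | 1 | 1 | 0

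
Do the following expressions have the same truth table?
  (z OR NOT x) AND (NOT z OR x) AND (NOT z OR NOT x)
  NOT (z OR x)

Yes, they are equivalent — the two output columns agree on all 4 assignments:
z | x | Expression 1 | Expression 2
-----------------------------------
0 | 0 | 1 | 1
0 | 1 | 0 | 0
1 | 0 | 0 | 0
1 | 1 | 0 | 0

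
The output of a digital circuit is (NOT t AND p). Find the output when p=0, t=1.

Substituting: (NOT 1 AND 0)
= 0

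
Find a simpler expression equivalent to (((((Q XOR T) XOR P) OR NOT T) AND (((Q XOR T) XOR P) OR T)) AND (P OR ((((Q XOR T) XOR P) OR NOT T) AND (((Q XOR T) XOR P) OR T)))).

By absorption (E AND (E OR v) = E) then distribution ((E OR v) AND (E OR NOT v) = E):
= ((Q XOR T) XOR P)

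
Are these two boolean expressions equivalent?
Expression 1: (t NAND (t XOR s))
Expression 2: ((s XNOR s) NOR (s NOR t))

No. Counterexample: with s=0, t=0, Expression 1 = 1 but Expression 2 = 0.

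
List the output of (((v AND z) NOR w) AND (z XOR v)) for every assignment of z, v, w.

z | v | w | Output
------------------
0 | 0 | 0 | 0
0 | 0 | 1 | 0
0 | 1 | 0 | 1
0 | 1 | 1 | 0
1 | 0 | 0 | 1
1 | 0 | 1 | 0
1 | 1 | 0 | 0
1 | 1 | 1 | 0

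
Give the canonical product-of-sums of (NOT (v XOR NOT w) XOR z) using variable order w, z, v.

ΠM(0, 3, 5, 6) = (w OR z OR v) AND (w OR NOT z OR NOT v) AND (NOT w OR z OR NOT v) AND (NOT w OR NOT z OR v)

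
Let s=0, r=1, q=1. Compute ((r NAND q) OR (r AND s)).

Substituting: ((1 NAND 1) OR (1 AND 0))
= 0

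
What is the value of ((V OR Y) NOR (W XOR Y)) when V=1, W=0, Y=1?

Substituting: ((1 OR 1) NOR (0 XOR 1))
= 0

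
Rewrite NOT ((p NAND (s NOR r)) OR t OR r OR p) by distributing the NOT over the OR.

NOT (p NAND (s NOR r)) AND NOT t AND NOT r AND NOT p
De Morgan's: NOT(OR of terms) = AND of negations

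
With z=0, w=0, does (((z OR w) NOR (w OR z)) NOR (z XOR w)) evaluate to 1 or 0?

Substituting: (((0 OR 0) NOR (0 OR 0)) NOR (0 XOR 0))
= 0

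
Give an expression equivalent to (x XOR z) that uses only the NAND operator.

((x NAND (x NAND z)) NAND (z NAND (x NAND z)))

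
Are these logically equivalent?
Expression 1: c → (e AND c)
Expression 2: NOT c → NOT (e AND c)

No, Inverse is not equivalent to original (counterexample: c=1, e=0)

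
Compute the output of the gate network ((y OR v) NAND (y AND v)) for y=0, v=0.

Substituting: ((0 OR 0) NAND (0 AND 0))
= 1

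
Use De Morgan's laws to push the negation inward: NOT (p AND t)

NOT p OR NOT t
De Morgan's: NOT(AND of terms) = OR of negations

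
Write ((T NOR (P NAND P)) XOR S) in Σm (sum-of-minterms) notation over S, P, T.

Σm(2, 4, 5, 7) = (NOT S AND P AND NOT T) OR (S AND NOT P AND NOT T) OR (S AND NOT P AND T) OR (S AND P AND T)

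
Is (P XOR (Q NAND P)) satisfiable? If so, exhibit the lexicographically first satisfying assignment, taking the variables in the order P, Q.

P=0, Q=0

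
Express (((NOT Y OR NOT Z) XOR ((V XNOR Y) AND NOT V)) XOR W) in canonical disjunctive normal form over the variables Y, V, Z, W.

(NOT Y AND NOT V AND NOT Z AND W) OR (NOT Y AND NOT V AND Z AND W) OR (NOT Y AND V AND NOT Z AND NOT W) OR (NOT Y AND V AND Z AND NOT W) OR (Y AND NOT V AND NOT Z AND NOT W) OR (Y AND NOT V AND Z AND W) OR (Y AND V AND NOT Z AND NOT W) OR (Y AND V AND Z AND W)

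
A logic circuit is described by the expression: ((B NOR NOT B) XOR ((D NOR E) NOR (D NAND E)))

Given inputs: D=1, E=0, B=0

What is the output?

Substituting: ((0 NOR NOT 0) XOR ((1 NOR 0) NOR (1 NAND 0)))
= 0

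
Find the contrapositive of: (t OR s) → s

Contrapositive: NOT s → NOT (t OR s)
Note: A statement and its contrapositive are logically equivalent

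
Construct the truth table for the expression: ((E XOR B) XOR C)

B | C | E | Output
------------------
0 | 0 | 0 | 0
0 | 0 | 1 | 1
0 | 1 | 0 | 1
0 | 1 | 1 | 0
1 | 0 | 0 | 1
1 | 0 | 1 | 0
1 | 1 | 0 | 0
1 | 1 | 1 | 1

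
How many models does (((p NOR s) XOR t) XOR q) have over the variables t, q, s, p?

Satisfying assignments: (0,0,0,0), (0,1,0,1), (0,1,1,0), (0,1,1,1), (1,0,0,1), (1,0,1,0), (1,0,1,1), (1,1,0,0)
Count: 8 out of 16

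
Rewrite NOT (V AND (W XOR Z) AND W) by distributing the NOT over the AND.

NOT V OR NOT (W XOR Z) OR NOT W
De Morgan's: NOT(AND of terms) = OR of negations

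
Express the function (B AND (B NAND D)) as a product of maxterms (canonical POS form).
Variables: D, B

ΠM(0, 2, 3) = (D OR B) AND (NOT D OR B) AND (NOT D OR NOT B)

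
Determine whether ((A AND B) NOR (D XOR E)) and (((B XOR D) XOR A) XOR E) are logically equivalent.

No. Counterexample: with B=0, A=0, D=0, E=0, Expression 1 = 1 but Expression 2 = 0.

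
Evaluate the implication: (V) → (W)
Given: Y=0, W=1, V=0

Antecedent (V) = 0; consequent (W) = 1.
0 → 1 = 1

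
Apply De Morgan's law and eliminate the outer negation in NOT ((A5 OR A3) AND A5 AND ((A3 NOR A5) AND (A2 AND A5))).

NOT (A5 OR A3) OR NOT A5 OR NOT ((A3 NOR A5) AND (A2 AND A5))
De Morgan's: NOT(AND of terms) = OR of negations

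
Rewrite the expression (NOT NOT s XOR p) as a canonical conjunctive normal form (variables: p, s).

(p OR s) AND (NOT p OR NOT s)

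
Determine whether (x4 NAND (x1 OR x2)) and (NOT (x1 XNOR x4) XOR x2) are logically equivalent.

No. Counterexample: with x2=0, x4=0, x1=0, Expression 1 = 1 but Expression 2 = 0.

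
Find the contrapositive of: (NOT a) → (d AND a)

Contrapositive: NOT (d AND a) → a
Note: A statement and its contrapositive are logically equivalent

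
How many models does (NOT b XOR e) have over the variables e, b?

Satisfying assignments: (0,0), (1,1)
Count: 2 out of 4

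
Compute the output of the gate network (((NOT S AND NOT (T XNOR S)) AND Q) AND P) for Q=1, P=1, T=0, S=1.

Substituting: (((NOT 1 AND NOT (0 XNOR 1)) AND 1) AND 1)
= 0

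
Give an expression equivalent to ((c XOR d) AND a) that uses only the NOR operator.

((((((c NOR d) NOR (c NOR d)) NOR ((c NOR d) NOR (c NOR d))) NOR ((((c NOR c) NOR (d NOR d)) NOR ((c NOR c) NOR (d NOR d))) NOR (((c NOR c) NOR (d NOR d)) NOR ((c NOR c) NOR (d NOR d))))) NOR ((((c NOR d) NOR (c NOR d)) NOR ((c NOR d) NOR (c NOR d))) NOR ((((c NOR c) NOR (d NOR d)) NOR ((c NOR c) NOR (d NOR d))) NOR (((c NOR c) NOR (d NOR d)) NOR ((c NOR c) NOR (d NOR d)))))) NOR (a NOR a))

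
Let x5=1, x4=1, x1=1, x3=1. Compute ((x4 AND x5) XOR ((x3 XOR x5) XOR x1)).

Substituting: ((1 AND 1) XOR ((1 XOR 1) XOR 1))
= 0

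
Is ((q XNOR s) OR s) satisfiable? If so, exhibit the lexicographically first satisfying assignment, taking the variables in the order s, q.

s=0, q=0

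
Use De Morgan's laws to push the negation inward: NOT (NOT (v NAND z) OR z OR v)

(v NAND z) AND NOT z AND NOT v
De Morgan's: NOT(OR of terms) = AND of negations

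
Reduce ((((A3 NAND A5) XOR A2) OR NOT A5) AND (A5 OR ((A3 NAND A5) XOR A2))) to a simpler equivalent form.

By distribution ((E OR v) AND (E OR NOT v) = E):
= ((A3 NAND A5) XOR A2)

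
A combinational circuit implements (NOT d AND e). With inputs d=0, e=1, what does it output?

Substituting: (NOT 0 AND 1)
= 1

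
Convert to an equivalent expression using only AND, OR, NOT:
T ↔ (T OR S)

(T AND (T OR S)) OR (NOT T AND NOT (T OR S))
(Biconditional = both true or both false)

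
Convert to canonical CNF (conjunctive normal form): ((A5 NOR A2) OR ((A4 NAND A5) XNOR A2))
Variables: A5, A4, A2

(NOT A5 OR A4 OR A2) AND (NOT A5 OR NOT A4 OR NOT A2)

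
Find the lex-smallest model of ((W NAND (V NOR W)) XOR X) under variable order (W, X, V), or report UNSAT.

W=0, X=0, V=0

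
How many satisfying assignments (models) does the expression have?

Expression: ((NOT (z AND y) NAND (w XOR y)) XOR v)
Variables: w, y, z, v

Satisfying assignments: (0,0,0,0), (0,0,1,0), (0,1,0,1), (0,1,1,0), (1,0,0,1), (1,0,1,1), (1,1,0,0), (1,1,1,0)
Count: 8 out of 16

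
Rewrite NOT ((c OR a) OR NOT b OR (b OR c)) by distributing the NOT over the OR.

NOT (c OR a) AND b AND NOT (b OR c)
De Morgan's: NOT(OR of terms) = AND of negations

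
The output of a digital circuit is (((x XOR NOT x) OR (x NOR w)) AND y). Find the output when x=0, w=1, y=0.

Substituting: (((0 XOR NOT 0) OR (0 NOR 1)) AND 0)
= 0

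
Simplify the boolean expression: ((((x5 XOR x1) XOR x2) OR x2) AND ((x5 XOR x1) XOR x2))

By absorption (E AND (E OR v) = E):
= ((x5 XOR x1) XOR x2)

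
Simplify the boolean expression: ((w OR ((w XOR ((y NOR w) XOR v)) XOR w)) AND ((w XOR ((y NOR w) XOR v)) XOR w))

By absorption (E AND (E OR v) = E) then XOR self-cancellation ((E XOR v) XOR v = E):
= ((y NOR w) XOR v)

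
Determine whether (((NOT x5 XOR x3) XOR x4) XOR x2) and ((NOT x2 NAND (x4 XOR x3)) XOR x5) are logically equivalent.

No. Counterexample: with x3=0, x4=0, x5=0, x2=1, Expression 1 = 0 but Expression 2 = 1.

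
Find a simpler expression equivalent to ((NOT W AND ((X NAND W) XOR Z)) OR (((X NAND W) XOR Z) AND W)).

By distribution ((E AND v) OR (E AND NOT v) = E):
= ((X NAND W) XOR Z)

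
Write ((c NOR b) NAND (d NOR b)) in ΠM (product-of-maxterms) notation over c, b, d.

ΠM(0) = (c OR b OR d)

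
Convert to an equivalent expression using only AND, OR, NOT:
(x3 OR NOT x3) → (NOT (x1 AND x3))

NOT (x3 OR NOT x3) OR (NOT (x1 AND x3))
(Implication elimination: A → B = NOT A OR B)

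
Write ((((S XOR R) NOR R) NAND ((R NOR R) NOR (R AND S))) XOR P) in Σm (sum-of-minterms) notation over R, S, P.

Σm(0, 2, 4, 6) = (NOT R AND NOT S AND NOT P) OR (NOT R AND S AND NOT P) OR (R AND NOT S AND NOT P) OR (R AND S AND NOT P)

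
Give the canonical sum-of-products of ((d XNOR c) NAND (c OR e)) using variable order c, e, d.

Σm(0, 1, 3, 4, 6) = (NOT c AND NOT e AND NOT d) OR (NOT c AND NOT e AND d) OR (NOT c AND e AND d) OR (c AND NOT e AND NOT d) OR (c AND e AND NOT d)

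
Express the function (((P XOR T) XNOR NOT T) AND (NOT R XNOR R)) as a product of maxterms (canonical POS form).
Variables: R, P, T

ΠM(0, 1, 2, 3, 4, 5, 6, 7) = (R OR P OR T) AND (R OR P OR NOT T) AND (R OR NOT P OR T) AND (R OR NOT P OR NOT T) AND (NOT R OR P OR T) AND (NOT R OR P OR NOT T) AND (NOT R OR NOT P OR T) AND (NOT R OR NOT P OR NOT T)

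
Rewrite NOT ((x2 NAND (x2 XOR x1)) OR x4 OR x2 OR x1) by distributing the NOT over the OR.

NOT (x2 NAND (x2 XOR x1)) AND NOT x4 AND NOT x2 AND NOT x1
De Morgan's: NOT(OR of terms) = AND of negations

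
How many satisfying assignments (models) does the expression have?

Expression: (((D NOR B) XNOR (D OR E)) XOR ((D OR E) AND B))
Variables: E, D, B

Satisfying assignments: (0,0,1), (0,1,1), (1,0,0), (1,0,1), (1,1,1)
Count: 5 out of 8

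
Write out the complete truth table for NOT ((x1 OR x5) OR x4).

x1 | x4 | x5 | Output
---------------------
0 | 0 | 0 | 1
0 | 0 | 1 | 0
0 | 1 | 0 | 0
0 | 1 | 1 | 0
1 | 0 | 0 | 0
1 | 0 | 1 | 0
1 | 1 | 0 | 0
1 | 1 | 1 | 0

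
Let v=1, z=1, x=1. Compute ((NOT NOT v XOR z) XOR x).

Substituting: ((NOT NOT 1 XOR 1) XOR 1)
= 1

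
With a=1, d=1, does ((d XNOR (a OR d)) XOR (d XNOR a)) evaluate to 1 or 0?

Substituting: ((1 XNOR (1 OR 1)) XOR (1 XNOR 1))
= 0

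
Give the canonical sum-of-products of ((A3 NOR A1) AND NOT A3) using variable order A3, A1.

Σm(0) = (NOT A3 AND NOT A1)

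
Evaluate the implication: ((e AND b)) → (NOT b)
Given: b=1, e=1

Antecedent ((e AND b)) = 1; consequent (NOT b) = 0.
1 → 0 = 0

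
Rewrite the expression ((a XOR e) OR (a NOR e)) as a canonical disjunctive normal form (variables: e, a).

(NOT e AND NOT a) OR (NOT e AND a) OR (e AND NOT a)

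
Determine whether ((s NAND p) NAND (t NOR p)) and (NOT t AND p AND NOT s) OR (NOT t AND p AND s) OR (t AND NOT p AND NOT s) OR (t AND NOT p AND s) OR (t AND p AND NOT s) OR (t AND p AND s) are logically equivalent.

Yes, they are equivalent — the two output columns agree on all 8 assignments:
t | p | s | Expression 1 | Expression 2
---------------------------------------
0 | 0 | 0 | 0 | 0
0 | 0 | 1 | 0 | 0
0 | 1 | 0 | 1 | 1
0 | 1 | 1 | 1 | 1
1 | 0 | 0 | 1 | 1
1 | 0 | 1 | 1 | 1
1 | 1 | 0 | 1 | 1
1 | 1 | 1 | 1 | 1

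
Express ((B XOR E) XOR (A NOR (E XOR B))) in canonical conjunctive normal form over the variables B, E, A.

(B OR E OR NOT A) AND (NOT B OR NOT E OR NOT A)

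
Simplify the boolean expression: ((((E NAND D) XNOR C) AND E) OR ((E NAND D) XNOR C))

By absorption (E OR (E AND v) = E):
= ((E NAND D) XNOR C)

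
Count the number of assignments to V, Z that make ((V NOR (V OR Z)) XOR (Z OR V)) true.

Satisfying assignments: (0,0), (0,1), (1,0), (1,1)
Count: 4 out of 4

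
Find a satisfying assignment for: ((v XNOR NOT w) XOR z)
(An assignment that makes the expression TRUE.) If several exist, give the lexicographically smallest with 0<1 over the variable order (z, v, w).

z=0, v=0, w=1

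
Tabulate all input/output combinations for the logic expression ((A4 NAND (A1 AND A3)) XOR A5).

A1 | A4 | A5 | A3 | Output
--------------------------
0 | 0 | 0 | 0 | 1
0 | 0 | 0 | 1 | 1
0 | 0 | 1 | 0 | 0
0 | 0 | 1 | 1 | 0
0 | 1 | 0 | 0 | 1
0 | 1 | 0 | 1 | 1
0 | 1 | 1 | 0 | 0
0 | 1 | 1 | 1 | 0
1 | 0 | 0 | 0 | 1
1 | 0 | 0 | 1 | 1
1 | 0 | 1 | 0 | 0
1 | 0 | 1 | 1 | 0
1 | 1 | 0 | 0 | 1
1 | 1 | 0 | 1 | 0
1 | 1 | 1 | 0 | 0
1 | 1 | 1 | 1 | 1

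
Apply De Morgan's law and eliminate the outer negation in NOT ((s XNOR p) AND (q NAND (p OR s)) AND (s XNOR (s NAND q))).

NOT (s XNOR p) OR NOT (q NAND (p OR s)) OR NOT (s XNOR (s NAND q))
De Morgan's: NOT(AND of terms) = OR of negations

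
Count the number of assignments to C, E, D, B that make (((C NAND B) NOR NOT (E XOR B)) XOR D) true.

Satisfying assignments: (0,0,1,0), (0,0,1,1), (0,1,1,0), (0,1,1,1), (1,0,0,1), (1,0,1,0), (1,1,1,0), (1,1,1,1)
Count: 8 out of 16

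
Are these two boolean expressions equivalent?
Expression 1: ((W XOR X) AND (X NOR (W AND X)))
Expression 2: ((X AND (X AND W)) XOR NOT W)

No. Counterexample: with W=0, X=0, Expression 1 = 0 but Expression 2 = 1.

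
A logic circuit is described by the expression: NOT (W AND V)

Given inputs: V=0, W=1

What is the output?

Substituting: NOT (1 AND 0)
= 1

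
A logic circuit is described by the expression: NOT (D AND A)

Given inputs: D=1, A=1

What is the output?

Substituting: NOT (1 AND 1)
= 0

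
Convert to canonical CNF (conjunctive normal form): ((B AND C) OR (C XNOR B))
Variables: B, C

(B OR NOT C) AND (NOT B OR C)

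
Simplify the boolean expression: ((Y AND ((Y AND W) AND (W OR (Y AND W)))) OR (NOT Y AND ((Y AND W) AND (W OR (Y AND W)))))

By distribution ((E AND v) OR (E AND NOT v) = E) then absorption (E AND (E OR v) = E):
= (Y AND W)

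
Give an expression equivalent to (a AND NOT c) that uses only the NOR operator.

((a NOR a) NOR ((c NOR c) NOR (c NOR c)))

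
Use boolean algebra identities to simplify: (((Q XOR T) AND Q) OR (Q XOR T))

By absorption (E OR (E AND v) = E):
= (Q XOR T)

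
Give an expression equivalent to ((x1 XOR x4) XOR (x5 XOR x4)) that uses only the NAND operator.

((((x1 NAND (x1 NAND x4)) NAND (x4 NAND (x1 NAND x4))) NAND (((x1 NAND (x1 NAND x4)) NAND (x4 NAND (x1 NAND x4))) NAND ((x5 NAND (x5 NAND x4)) NAND (x4 NAND (x5 NAND x4))))) NAND (((x5 NAND (x5 NAND x4)) NAND (x4 NAND (x5 NAND x4))) NAND (((x1 NAND (x1 NAND x4)) NAND (x4 NAND (x1 NAND x4))) NAND ((x5 NAND (x5 NAND x4)) NAND (x4 NAND (x5 NAND x4))))))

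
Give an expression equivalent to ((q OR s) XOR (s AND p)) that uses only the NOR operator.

((((((q NOR s) NOR (q NOR s)) NOR ((s NOR s) NOR (p NOR p))) NOR (((q NOR s) NOR (q NOR s)) NOR ((s NOR s) NOR (p NOR p)))) NOR ((((q NOR s) NOR (q NOR s)) NOR ((s NOR s) NOR (p NOR p))) NOR (((q NOR s) NOR (q NOR s)) NOR ((s NOR s) NOR (p NOR p))))) NOR ((((((q NOR s) NOR (q NOR s)) NOR ((q NOR s) NOR (q NOR s))) NOR (((s NOR s) NOR (p NOR p)) NOR ((s NOR s) NOR (p NOR p)))) NOR ((((q NOR s) NOR (q NOR s)) NOR ((q NOR s) NOR (q NOR s))) NOR (((s NOR s) NOR (p NOR p)) NOR ((s NOR s) NOR (p NOR p))))) NOR (((((q NOR s) NOR (q NOR s)) NOR ((q NOR s) NOR (q NOR s))) NOR (((s NOR s) NOR (p NOR p)) NOR ((s NOR s) NOR (p NOR p)))) NOR ((((q NOR s) NOR (q NOR s)) NOR ((q NOR s) NOR (q NOR s))) NOR (((s NOR s) NOR (p NOR p)) NOR ((s NOR s) NOR (p NOR p)))))))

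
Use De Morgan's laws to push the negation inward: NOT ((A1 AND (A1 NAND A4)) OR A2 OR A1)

NOT (A1 AND (A1 NAND A4)) AND NOT A2 AND NOT A1
De Morgan's: NOT(OR of terms) = AND of negations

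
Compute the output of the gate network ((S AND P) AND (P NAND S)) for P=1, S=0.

Substituting: ((0 AND 1) AND (1 NAND 0))
= 0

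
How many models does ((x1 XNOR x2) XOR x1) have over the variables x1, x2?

Satisfying assignments: (0,0), (1,0)
Count: 2 out of 4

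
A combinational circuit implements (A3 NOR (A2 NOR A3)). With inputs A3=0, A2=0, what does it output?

Substituting: (0 NOR (0 NOR 0))
= 0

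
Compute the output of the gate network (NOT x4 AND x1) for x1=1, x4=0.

Substituting: (NOT 0 AND 1)
= 1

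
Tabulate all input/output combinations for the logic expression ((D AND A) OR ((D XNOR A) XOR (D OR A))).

D | A | Output
--------------
0 | 0 | 1
0 | 1 | 1
1 | 0 | 1
1 | 1 | 1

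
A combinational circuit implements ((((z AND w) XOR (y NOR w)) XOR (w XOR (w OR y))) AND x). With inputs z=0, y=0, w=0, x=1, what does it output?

Substituting: ((((0 AND 0) XOR (0 NOR 0)) XOR (0 XOR (0 OR 0))) AND 1)
= 1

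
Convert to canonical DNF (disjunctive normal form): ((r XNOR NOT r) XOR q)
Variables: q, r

(q AND NOT r) OR (q AND r)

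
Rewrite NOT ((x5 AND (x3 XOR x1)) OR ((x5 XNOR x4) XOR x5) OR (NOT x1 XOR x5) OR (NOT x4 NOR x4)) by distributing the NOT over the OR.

NOT (x5 AND (x3 XOR x1)) AND NOT ((x5 XNOR x4) XOR x5) AND NOT (NOT x1 XOR x5) AND NOT (NOT x4 NOR x4)
De Morgan's: NOT(OR of terms) = AND of negations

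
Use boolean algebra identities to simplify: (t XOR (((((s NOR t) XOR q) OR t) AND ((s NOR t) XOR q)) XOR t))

By XOR self-cancellation ((E XOR v) XOR v = E) then absorption (E AND (E OR v) = E):
= ((s NOR t) XOR q)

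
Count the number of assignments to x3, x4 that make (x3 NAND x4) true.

Satisfying assignments: (0,0), (0,1), (1,0)
Count: 3 out of 4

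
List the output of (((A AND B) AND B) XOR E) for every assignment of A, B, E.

A | B | E | Output
------------------
0 | 0 | 0 | 0
0 | 0 | 1 | 1
0 | 1 | 0 | 0
0 | 1 | 1 | 1
1 | 0 | 0 | 0
1 | 0 | 1 | 1
1 | 1 | 0 | 1
1 | 1 | 1 | 0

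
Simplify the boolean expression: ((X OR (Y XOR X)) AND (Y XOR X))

By absorption (E AND (E OR v) = E):
= (Y XOR X)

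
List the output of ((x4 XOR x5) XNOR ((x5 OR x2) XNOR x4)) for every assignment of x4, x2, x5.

x4 | x2 | x5 | Output
---------------------
0 | 0 | 0 | 0
0 | 0 | 1 | 0
0 | 1 | 0 | 1
0 | 1 | 1 | 0
1 | 0 | 0 | 0
1 | 0 | 1 | 0
1 | 1 | 0 | 1
1 | 1 | 1 | 0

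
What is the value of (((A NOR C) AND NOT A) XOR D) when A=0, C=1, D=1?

Substituting: (((0 NOR 1) AND NOT 0) XOR 1)
= 1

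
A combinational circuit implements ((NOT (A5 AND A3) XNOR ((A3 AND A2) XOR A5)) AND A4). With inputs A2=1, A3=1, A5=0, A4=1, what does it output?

Substituting: ((NOT (0 AND 1) XNOR ((1 AND 1) XOR 0)) AND 1)
= 1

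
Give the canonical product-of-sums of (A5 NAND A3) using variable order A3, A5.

ΠM(3) = (NOT A3 OR NOT A5)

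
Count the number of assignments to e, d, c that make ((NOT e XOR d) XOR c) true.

Satisfying assignments: (0,0,0), (0,1,1), (1,0,1), (1,1,0)
Count: 4 out of 8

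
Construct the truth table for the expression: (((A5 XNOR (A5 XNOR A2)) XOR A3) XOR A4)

A2 | A3 | A4 | A5 | Output
--------------------------
0 | 0 | 0 | 0 | 0
0 | 0 | 0 | 1 | 0
0 | 0 | 1 | 0 | 1
0 | 0 | 1 | 1 | 1
0 | 1 | 0 | 0 | 1
0 | 1 | 0 | 1 | 1
0 | 1 | 1 | 0 | 0
0 | 1 | 1 | 1 | 0
1 | 0 | 0 | 0 | 1
1 | 0 | 0 | 1 | 1
1 | 0 | 1 | 0 | 0
1 | 0 | 1 | 1 | 0
1 | 1 | 0 | 0 | 0
1 | 1 | 0 | 1 | 0
1 | 1 | 1 | 0 | 1
1 | 1 | 1 | 1 | 1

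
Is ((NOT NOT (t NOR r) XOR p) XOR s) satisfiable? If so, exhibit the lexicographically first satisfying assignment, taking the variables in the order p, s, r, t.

p=0, s=0, r=0, t=0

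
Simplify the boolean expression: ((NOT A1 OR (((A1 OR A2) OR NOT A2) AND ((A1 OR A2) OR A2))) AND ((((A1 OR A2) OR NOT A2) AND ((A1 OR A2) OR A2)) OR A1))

By distribution ((E OR v) AND (E OR NOT v) = E) then distribution ((E OR v) AND (E OR NOT v) = E):
= (A1 OR A2)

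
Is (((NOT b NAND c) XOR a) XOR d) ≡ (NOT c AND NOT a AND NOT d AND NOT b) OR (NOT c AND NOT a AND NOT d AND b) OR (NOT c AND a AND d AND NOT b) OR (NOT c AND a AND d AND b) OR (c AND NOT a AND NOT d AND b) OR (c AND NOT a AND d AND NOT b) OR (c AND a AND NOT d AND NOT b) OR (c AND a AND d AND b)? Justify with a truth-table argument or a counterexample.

Yes, they are equivalent — the two output columns agree on all 16 assignments:
c | a | d | b | Expression 1 | Expression 2
-------------------------------------------
0 | 0 | 0 | 0 | 1 | 1
0 | 0 | 0 | 1 | 1 | 1
0 | 0 | 1 | 0 | 0 | 0
0 | 0 | 1 | 1 | 0 | 0
0 | 1 | 0 | 0 | 0 | 0
0 | 1 | 0 | 1 | 0 | 0
0 | 1 | 1 | 0 | 1 | 1
0 | 1 | 1 | 1 | 1 | 1
1 | 0 | 0 | 0 | 0 | 0
1 | 0 | 0 | 1 | 1 | 1
1 | 0 | 1 | 0 | 1 | 1
1 | 0 | 1 | 1 | 0 | 0
1 | 1 | 0 | 0 | 1 | 1
1 | 1 | 0 | 1 | 0 | 0
1 | 1 | 1 | 0 | 0 | 0
1 | 1 | 1 | 1 | 1 | 1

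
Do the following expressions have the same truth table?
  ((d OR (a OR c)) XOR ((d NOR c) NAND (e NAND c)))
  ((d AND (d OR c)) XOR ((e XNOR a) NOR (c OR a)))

No. Counterexample: with a=0, c=0, d=0, e=1, Expression 1 = 0 but Expression 2 = 1.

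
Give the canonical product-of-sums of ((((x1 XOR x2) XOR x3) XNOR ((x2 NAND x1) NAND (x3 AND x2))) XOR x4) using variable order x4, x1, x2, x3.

ΠM(0, 5, 6, 9, 10, 11, 12, 15) = (x4 OR x1 OR x2 OR x3) AND (x4 OR NOT x1 OR x2 OR NOT x3) AND (x4 OR NOT x1 OR NOT x2 OR x3) AND (NOT x4 OR x1 OR x2 OR NOT x3) AND (NOT x4 OR x1 OR NOT x2 OR x3) AND (NOT x4 OR x1 OR NOT x2 OR NOT x3) AND (NOT x4 OR NOT x1 OR x2 OR x3) AND (NOT x4 OR NOT x1 OR NOT x2 OR NOT x3)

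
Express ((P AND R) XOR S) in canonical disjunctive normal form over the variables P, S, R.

(NOT P AND S AND NOT R) OR (NOT P AND S AND R) OR (P AND NOT S AND R) OR (P AND S AND NOT R)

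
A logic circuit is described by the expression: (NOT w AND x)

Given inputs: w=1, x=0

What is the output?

Substituting: (NOT 1 AND 0)
= 0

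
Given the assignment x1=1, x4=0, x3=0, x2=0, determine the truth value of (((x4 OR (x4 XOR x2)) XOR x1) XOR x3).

Substituting: (((0 OR (0 XOR 0)) XOR 1) XOR 0)
= 1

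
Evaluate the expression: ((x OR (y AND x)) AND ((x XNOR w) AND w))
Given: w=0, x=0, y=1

Substituting: ((0 OR (1 AND 0)) AND ((0 XNOR 0) AND 0))
= 0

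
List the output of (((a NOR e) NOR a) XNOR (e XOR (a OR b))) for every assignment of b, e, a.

b | e | a | Output
------------------
0 | 0 | 0 | 1
0 | 0 | 1 | 0
0 | 1 | 0 | 1
0 | 1 | 1 | 1
1 | 0 | 0 | 0
1 | 0 | 1 | 0
1 | 1 | 0 | 0
1 | 1 | 1 | 1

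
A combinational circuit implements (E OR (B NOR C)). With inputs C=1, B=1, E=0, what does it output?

Substituting: (0 OR (1 NOR 1))
= 0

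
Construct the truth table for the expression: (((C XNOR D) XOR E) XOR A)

E | D | C | A | Output
----------------------
0 | 0 | 0 | 0 | 1
0 | 0 | 0 | 1 | 0
0 | 0 | 1 | 0 | 0
0 | 0 | 1 | 1 | 1
0 | 1 | 0 | 0 | 0
0 | 1 | 0 | 1 | 1
0 | 1 | 1 | 0 | 1
0 | 1 | 1 | 1 | 0
1 | 0 | 0 | 0 | 0
1 | 0 | 0 | 1 | 1
1 | 0 | 1 | 0 | 1
1 | 0 | 1 | 1 | 0
1 | 1 | 0 | 0 | 1
1 | 1 | 0 | 1 | 0
1 | 1 | 1 | 0 | 0
1 | 1 | 1 | 1 | 1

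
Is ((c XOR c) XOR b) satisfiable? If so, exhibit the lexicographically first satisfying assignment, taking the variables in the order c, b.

c=0, b=1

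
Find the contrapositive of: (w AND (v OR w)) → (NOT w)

Contrapositive: w → NOT (w AND (v OR w))
Note: A statement and its contrapositive are logically equivalent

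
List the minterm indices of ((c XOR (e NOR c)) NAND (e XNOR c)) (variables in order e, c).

Σm(1, 2) = (NOT e AND c) OR (e AND NOT c)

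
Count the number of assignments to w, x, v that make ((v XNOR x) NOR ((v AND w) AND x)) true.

Satisfying assignments: (0,0,1), (0,1,0), (1,0,1), (1,1,0)
Count: 4 out of 8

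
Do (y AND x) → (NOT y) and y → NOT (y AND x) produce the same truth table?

Yes, Contrapositive is always equivalent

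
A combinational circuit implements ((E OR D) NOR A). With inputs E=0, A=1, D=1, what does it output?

Substituting: ((0 OR 1) NOR 1)
= 0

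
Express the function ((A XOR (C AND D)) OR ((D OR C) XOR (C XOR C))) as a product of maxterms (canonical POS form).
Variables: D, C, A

ΠM(0) = (D OR C OR A)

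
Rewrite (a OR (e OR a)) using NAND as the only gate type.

((a NAND a) NAND (((e NAND e) NAND (a NAND a)) NAND ((e NAND e) NAND (a NAND a))))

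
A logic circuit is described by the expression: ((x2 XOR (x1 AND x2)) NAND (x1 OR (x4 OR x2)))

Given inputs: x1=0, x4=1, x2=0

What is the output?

Substituting: ((0 XOR (0 AND 0)) NAND (0 OR (1 OR 0)))
= 1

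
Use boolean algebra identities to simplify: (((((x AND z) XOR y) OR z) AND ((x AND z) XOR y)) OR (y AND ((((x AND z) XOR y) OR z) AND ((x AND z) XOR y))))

By absorption (E OR (E AND v) = E) then absorption (E AND (E OR v) = E):
= ((x AND z) XOR y)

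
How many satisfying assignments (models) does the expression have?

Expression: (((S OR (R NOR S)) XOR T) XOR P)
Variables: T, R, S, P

Satisfying assignments: (0,0,0,0), (0,0,1,0), (0,1,0,1), (0,1,1,0), (1,0,0,1), (1,0,1,1), (1,1,0,0), (1,1,1,1)
Count: 8 out of 16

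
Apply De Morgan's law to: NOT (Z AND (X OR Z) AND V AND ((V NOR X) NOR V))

NOT Z OR NOT (X OR Z) OR NOT V OR NOT ((V NOR X) NOR V)
De Morgan's: NOT(AND of terms) = OR of negations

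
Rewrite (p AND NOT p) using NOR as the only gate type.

((p NOR p) NOR ((p NOR p) NOR (p NOR p)))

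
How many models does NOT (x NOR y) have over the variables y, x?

Satisfying assignments: (0,1), (1,0), (1,1)
Count: 3 out of 4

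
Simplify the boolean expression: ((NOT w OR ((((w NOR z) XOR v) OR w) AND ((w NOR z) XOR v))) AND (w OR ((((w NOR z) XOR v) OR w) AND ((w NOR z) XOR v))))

By distribution ((E OR v) AND (E OR NOT v) = E) then absorption (E AND (E OR v) = E):
= ((w NOR z) XOR v)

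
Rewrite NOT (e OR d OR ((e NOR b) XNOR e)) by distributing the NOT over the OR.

NOT e AND NOT d AND NOT ((e NOR b) XNOR e)
De Morgan's: NOT(OR of terms) = AND of negations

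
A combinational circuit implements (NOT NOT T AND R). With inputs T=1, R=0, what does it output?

Substituting: (NOT NOT 1 AND 0)
= 0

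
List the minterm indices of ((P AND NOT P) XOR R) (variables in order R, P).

Σm(2, 3) = (R AND NOT P) OR (R AND P)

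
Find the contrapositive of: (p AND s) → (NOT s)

Contrapositive: s → NOT (p AND s)
Note: A statement and its contrapositive are logically equivalent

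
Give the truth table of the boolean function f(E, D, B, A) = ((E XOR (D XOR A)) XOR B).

E | D | B | A | Output
----------------------
0 | 0 | 0 | 0 | 0
0 | 0 | 0 | 1 | 1
0 | 0 | 1 | 0 | 1
0 | 0 | 1 | 1 | 0
0 | 1 | 0 | 0 | 1
0 | 1 | 0 | 1 | 0
0 | 1 | 1 | 0 | 0
0 | 1 | 1 | 1 | 1
1 | 0 | 0 | 0 | 1
1 | 0 | 0 | 1 | 0
1 | 0 | 1 | 0 | 0
1 | 0 | 1 | 1 | 1
1 | 1 | 0 | 0 | 0
1 | 1 | 0 | 1 | 1
1 | 1 | 1 | 0 | 1
1 | 1 | 1 | 1 | 0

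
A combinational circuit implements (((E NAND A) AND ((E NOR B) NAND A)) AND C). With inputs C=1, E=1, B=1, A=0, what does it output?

Substituting: (((1 NAND 0) AND ((1 NOR 1) NAND 0)) AND 1)
= 1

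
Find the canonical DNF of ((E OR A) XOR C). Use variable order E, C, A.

(NOT E AND NOT C AND A) OR (NOT E AND C AND NOT A) OR (E AND NOT C AND NOT A) OR (E AND NOT C AND A)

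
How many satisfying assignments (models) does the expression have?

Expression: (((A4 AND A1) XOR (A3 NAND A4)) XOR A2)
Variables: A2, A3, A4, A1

Satisfying assignments: (0,0,0,0), (0,0,0,1), (0,0,1,0), (0,1,0,0), (0,1,0,1), (0,1,1,1), (1,0,1,1), (1,1,1,0)
Count: 8 out of 16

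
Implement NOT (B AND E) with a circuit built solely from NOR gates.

(((B NOR B) NOR (E NOR E)) NOR ((B NOR B) NOR (E NOR E)))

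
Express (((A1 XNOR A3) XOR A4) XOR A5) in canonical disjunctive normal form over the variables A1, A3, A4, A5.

(NOT A1 AND NOT A3 AND NOT A4 AND NOT A5) OR (NOT A1 AND NOT A3 AND A4 AND A5) OR (NOT A1 AND A3 AND NOT A4 AND A5) OR (NOT A1 AND A3 AND A4 AND NOT A5) OR (A1 AND NOT A3 AND NOT A4 AND A5) OR (A1 AND NOT A3 AND A4 AND NOT A5) OR (A1 AND A3 AND NOT A4 AND NOT A5) OR (A1 AND A3 AND A4 AND A5)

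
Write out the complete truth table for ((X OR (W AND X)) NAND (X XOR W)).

W | X | Output
--------------
0 | 0 | 1
0 | 1 | 0
1 | 0 | 1
1 | 1 | 1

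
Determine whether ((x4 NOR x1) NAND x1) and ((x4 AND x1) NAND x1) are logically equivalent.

No. Counterexample: with x4=1, x1=1, Expression 1 = 1 but Expression 2 = 0.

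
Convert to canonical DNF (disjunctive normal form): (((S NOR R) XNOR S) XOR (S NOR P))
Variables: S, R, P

(NOT S AND NOT R AND NOT P) OR (NOT S AND R AND P)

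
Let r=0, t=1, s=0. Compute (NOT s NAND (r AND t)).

Substituting: (NOT 0 NAND (0 AND 1))
= 1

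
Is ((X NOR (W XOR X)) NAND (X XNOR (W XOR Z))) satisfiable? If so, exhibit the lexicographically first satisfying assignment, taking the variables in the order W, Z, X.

W=0, Z=0, X=1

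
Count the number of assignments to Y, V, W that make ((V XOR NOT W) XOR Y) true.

Satisfying assignments: (0,0,0), (0,1,1), (1,0,1), (1,1,0)
Count: 4 out of 8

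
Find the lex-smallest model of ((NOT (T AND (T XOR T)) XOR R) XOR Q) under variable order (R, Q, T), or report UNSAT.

R=0, Q=0, T=0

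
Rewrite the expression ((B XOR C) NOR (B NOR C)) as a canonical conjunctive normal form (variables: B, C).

(B OR C) AND (B OR NOT C) AND (NOT B OR C)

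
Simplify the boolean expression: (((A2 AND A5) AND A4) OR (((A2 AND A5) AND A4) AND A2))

By absorption (E OR (E AND v) = E):
= ((A2 AND A5) AND A4)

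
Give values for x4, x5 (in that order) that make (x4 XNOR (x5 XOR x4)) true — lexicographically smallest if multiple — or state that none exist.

x4=0, x5=0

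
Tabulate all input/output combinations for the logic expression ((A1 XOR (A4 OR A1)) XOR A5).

A5 | A4 | A1 | Output
---------------------
0 | 0 | 0 | 0
0 | 0 | 1 | 0
0 | 1 | 0 | 1
0 | 1 | 1 | 0
1 | 0 | 0 | 1
1 | 0 | 1 | 1
1 | 1 | 0 | 0
1 | 1 | 1 | 1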